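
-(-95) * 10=950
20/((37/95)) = 51.35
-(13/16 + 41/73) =-1605/1168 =-1.37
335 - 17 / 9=2998 / 9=333.11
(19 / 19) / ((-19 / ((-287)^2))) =-82369 / 19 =-4335.21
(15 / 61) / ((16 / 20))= 75 / 244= 0.31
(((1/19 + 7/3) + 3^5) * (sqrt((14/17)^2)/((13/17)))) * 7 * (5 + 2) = 9595082/741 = 12948.83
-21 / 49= -3 / 7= -0.43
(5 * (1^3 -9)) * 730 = -29200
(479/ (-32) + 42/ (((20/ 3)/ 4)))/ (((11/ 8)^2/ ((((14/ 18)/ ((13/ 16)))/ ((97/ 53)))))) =19434464/ 6866145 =2.83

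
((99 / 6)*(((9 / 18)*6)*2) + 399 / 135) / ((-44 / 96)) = -36704 / 165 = -222.45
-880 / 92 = -220 / 23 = -9.57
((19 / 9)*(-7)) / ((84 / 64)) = -304 / 27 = -11.26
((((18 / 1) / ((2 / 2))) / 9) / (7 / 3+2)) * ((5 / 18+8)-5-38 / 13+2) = 551 / 507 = 1.09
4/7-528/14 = -260/7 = -37.14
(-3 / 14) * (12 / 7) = -18 / 49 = -0.37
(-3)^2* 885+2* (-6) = 7953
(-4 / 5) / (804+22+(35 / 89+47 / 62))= -22072 / 22821105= -0.00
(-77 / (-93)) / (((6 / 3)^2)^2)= 77 / 1488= 0.05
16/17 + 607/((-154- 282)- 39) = -2719/8075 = -0.34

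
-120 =-120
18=18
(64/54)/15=32/405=0.08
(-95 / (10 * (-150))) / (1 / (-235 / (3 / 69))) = -20539 / 60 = -342.32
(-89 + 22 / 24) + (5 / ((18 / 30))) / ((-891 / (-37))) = -938087 / 10692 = -87.74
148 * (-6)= -888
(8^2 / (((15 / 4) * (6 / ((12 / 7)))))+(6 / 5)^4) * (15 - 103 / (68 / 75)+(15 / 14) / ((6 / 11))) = -8391872 / 12495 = -671.62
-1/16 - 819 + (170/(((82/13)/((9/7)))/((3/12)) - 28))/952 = -1123783/1372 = -819.08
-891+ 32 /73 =-65011 /73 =-890.56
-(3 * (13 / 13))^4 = -81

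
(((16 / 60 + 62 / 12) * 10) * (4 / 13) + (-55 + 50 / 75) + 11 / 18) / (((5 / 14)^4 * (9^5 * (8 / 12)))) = -83161036 / 1439319375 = -0.06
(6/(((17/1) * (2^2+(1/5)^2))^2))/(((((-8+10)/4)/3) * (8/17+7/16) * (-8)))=-45000/42833999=-0.00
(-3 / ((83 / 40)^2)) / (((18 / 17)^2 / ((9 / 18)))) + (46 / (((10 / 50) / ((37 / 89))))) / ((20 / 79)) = 12494507287 / 33108534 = 377.38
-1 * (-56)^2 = -3136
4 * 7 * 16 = 448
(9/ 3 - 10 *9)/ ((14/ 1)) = -87/ 14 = -6.21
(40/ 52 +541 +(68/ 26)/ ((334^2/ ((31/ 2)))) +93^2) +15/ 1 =13350464827/ 1450228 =9205.77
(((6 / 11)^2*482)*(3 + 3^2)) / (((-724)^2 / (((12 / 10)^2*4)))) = 1874016 / 99102025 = 0.02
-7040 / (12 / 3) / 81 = -1760 / 81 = -21.73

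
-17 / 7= -2.43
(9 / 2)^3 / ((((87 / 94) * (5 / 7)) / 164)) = 3277827 / 145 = 22605.70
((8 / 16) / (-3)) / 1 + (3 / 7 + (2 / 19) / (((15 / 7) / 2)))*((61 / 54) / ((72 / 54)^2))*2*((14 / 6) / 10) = -4289 / 410400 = -0.01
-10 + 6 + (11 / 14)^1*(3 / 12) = -213 / 56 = -3.80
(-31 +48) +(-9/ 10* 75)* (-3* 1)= 439/ 2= 219.50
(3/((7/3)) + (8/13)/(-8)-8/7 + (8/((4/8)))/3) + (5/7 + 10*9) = 26239/273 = 96.11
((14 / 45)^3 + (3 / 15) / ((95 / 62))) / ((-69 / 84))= -0.20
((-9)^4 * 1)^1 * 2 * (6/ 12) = 6561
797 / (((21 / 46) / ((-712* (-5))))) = 130516720 / 21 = 6215081.90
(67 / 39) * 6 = 134 / 13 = 10.31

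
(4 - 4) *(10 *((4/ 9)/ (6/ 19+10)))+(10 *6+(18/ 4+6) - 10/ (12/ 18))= 111/ 2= 55.50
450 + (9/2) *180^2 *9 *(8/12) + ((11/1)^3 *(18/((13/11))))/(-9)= 11348968/13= 872997.54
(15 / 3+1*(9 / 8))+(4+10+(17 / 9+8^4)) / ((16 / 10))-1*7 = 2569.06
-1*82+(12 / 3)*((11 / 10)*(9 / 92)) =-18761 / 230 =-81.57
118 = 118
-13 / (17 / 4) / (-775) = 52 / 13175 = 0.00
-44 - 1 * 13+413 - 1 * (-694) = 1050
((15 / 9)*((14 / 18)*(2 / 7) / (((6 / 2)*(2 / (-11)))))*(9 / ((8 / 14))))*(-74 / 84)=9.42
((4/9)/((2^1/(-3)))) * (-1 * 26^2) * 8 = 10816/3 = 3605.33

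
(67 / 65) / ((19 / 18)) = 1206 / 1235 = 0.98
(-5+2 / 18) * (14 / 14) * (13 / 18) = -286 / 81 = -3.53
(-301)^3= -27270901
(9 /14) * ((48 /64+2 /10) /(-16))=-171 /4480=-0.04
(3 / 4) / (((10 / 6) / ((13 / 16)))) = 117 / 320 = 0.37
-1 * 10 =-10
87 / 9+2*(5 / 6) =34 / 3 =11.33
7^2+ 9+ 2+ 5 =65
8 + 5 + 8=21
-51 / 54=-17 / 18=-0.94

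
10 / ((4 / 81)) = 405 / 2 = 202.50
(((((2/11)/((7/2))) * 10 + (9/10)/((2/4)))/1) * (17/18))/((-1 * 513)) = -799/187110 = -0.00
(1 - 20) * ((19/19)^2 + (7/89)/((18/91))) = -42541/1602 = -26.55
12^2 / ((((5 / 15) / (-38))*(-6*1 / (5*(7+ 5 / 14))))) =704520 / 7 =100645.71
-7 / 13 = -0.54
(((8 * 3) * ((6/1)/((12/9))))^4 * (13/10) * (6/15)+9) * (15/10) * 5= 530590761.90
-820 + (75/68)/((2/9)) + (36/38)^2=-39970981/49096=-814.14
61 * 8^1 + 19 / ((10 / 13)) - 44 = 4687 / 10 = 468.70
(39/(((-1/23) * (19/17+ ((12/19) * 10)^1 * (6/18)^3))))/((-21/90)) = 78227370/27503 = 2844.32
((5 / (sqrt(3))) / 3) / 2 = 5 *sqrt(3) / 18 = 0.48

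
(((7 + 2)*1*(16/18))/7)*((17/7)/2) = 68/49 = 1.39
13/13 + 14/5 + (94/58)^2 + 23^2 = 2251469/4205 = 535.43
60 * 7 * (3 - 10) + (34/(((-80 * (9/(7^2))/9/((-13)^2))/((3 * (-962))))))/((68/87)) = 1039369821/80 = 12992122.76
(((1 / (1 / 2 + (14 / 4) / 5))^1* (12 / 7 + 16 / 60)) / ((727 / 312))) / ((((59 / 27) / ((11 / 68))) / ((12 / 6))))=535392 / 5104267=0.10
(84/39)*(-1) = -2.15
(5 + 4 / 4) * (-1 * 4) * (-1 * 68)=1632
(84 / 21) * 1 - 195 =-191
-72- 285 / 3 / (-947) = -68089 / 947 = -71.90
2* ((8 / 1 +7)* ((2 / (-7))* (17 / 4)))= -255 / 7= -36.43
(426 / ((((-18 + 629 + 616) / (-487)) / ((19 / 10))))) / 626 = -656963 / 1280170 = -0.51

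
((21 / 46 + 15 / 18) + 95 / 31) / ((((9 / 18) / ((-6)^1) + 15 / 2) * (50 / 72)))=1341216 / 1586425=0.85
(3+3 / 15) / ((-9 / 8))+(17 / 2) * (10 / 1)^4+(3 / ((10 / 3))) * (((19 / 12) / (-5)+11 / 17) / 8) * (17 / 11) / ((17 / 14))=114440233933 / 1346400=84997.20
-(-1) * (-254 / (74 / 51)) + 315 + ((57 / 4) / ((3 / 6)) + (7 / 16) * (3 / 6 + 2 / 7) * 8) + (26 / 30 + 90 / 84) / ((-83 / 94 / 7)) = 28713473 / 184260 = 155.83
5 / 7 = 0.71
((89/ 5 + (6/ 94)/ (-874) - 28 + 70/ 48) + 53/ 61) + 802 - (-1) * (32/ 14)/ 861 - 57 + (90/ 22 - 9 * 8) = 741158500224477/ 1107494920840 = 669.22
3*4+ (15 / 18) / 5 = 73 / 6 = 12.17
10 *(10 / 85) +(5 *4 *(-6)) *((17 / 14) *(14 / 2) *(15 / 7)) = -259960 / 119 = -2184.54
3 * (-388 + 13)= -1125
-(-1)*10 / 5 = 2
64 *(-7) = -448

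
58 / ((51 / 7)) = 406 / 51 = 7.96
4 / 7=0.57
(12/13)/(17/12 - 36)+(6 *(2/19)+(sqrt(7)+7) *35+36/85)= 35 *sqrt(7)+428725429/1742585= 338.63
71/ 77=0.92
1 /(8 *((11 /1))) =1 /88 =0.01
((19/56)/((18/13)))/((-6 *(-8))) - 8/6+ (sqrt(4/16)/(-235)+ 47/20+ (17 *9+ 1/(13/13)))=1762610557/11370240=155.02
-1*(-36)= 36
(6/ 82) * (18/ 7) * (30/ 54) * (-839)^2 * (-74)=-1562704620/ 287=-5444963.83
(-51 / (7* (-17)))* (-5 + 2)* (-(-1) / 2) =-9 / 14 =-0.64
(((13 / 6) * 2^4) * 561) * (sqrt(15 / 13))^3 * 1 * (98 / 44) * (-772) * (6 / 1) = -231507360 * sqrt(195) / 13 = -248678795.92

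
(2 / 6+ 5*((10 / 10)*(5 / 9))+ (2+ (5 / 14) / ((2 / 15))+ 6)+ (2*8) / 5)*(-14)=-21407 / 90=-237.86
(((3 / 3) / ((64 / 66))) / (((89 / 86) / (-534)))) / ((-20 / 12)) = 12771 / 40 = 319.28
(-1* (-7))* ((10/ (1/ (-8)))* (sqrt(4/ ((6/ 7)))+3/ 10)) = -560* sqrt(42)/ 3-168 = -1377.74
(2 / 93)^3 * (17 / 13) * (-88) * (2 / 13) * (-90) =0.02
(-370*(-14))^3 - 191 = 138991831809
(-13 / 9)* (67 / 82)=-871 / 738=-1.18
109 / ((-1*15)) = -109 / 15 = -7.27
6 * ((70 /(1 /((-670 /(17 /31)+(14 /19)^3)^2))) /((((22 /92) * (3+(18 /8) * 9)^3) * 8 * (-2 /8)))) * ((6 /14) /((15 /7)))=-20846.65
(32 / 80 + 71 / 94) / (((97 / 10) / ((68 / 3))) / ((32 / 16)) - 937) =-73848 / 59879363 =-0.00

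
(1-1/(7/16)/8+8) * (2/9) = 122/63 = 1.94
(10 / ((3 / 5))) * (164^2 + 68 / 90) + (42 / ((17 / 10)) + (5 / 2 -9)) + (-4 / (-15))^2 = 10288428457 / 22950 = 448297.54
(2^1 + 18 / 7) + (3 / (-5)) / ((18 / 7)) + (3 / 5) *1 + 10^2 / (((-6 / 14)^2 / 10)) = 3433111 / 630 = 5449.38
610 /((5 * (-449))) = -122 /449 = -0.27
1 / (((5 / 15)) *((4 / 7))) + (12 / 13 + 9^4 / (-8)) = -84651 / 104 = -813.95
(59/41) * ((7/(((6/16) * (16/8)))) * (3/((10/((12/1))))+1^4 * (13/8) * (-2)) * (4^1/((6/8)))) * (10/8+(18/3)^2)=1723036/1845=933.89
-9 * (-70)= 630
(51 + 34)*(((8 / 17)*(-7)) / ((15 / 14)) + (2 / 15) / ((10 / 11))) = -3733 / 15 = -248.87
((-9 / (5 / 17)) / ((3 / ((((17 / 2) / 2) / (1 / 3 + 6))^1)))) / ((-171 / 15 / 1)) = 867 / 1444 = 0.60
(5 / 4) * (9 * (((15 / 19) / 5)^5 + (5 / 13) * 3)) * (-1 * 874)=-19222353270 / 1694173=-11346.16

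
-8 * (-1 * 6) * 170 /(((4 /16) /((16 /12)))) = 43520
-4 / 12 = -1 / 3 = -0.33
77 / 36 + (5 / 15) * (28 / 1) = 413 / 36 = 11.47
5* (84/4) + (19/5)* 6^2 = 1209/5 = 241.80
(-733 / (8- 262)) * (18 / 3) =2199 / 127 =17.31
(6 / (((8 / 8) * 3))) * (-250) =-500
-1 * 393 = -393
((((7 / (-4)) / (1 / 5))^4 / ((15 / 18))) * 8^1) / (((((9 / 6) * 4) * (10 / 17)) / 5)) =5102125 / 64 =79720.70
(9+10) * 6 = 114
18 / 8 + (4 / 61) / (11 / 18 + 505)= 4996737 / 2220644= 2.25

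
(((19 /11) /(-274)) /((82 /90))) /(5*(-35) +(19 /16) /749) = 5123160 /129578522447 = 0.00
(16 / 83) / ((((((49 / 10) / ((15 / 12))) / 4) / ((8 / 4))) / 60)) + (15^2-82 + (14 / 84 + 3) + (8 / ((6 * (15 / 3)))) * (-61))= 153.50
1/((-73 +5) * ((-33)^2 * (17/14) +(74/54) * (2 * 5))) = -189/17171054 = -0.00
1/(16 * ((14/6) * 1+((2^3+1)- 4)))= 3/352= 0.01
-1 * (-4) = 4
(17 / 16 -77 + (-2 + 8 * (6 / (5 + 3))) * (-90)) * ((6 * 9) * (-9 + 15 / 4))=3954825 / 32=123588.28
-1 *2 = -2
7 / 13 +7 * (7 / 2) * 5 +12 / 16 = 6437 / 52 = 123.79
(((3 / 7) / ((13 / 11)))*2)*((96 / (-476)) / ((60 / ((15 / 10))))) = -198 / 54145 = -0.00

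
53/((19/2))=5.58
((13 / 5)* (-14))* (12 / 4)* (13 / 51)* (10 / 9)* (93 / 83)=-34.65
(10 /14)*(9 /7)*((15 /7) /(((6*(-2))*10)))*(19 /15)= -57 /2744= -0.02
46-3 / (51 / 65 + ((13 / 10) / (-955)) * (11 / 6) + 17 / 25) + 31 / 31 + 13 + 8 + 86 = 165491782 / 1089133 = 151.95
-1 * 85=-85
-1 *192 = -192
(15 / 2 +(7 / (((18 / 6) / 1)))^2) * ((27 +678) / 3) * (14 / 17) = 383285 / 153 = 2505.13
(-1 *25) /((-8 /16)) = 50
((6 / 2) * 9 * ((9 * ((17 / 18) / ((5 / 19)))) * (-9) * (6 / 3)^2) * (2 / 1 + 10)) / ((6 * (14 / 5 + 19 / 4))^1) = -8316.72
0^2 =0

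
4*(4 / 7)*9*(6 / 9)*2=27.43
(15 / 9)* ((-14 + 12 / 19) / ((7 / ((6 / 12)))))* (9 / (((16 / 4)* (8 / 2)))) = -1905 / 2128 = -0.90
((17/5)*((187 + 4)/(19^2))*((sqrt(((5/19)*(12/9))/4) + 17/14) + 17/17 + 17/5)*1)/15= 3247*sqrt(285)/1543275 + 425357/631750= 0.71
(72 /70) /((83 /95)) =684 /581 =1.18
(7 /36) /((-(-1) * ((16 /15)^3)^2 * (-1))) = -8859375 /67108864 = -0.13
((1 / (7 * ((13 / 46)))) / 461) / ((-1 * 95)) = -46 / 3985345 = -0.00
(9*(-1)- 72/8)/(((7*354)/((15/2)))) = -45/826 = -0.05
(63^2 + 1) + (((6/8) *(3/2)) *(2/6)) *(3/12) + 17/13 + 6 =1654599/416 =3977.40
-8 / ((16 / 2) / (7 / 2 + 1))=-4.50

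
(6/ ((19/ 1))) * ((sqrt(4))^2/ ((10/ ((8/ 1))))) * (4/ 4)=96/ 95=1.01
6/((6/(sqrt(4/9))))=2/3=0.67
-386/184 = -193/92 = -2.10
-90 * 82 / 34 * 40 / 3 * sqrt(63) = -147600 * sqrt(7) / 17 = -22971.35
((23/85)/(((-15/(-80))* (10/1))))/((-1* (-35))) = 184/44625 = 0.00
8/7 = 1.14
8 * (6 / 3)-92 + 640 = 564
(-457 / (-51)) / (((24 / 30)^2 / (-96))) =-1344.12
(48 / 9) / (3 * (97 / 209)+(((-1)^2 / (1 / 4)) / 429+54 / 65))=217360 / 90983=2.39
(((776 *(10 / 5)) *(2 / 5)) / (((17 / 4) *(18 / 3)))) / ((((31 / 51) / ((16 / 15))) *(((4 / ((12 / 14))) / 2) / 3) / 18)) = 5363712 / 5425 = 988.70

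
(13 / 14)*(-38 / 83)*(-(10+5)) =3705 / 581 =6.38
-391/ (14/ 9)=-3519/ 14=-251.36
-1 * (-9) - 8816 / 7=-8753 / 7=-1250.43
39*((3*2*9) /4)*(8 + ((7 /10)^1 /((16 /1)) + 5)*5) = 1119339 /64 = 17489.67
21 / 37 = 0.57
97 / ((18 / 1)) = 97 / 18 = 5.39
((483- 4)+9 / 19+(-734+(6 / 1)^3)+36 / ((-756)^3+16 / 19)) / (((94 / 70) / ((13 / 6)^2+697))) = -20131.48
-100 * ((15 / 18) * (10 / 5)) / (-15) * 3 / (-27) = -1.23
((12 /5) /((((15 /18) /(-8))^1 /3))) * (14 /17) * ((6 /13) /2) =-72576 /5525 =-13.14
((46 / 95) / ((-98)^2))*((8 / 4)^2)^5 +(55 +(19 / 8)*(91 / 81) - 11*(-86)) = 148355372663 / 147805560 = 1003.72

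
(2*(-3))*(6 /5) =-7.20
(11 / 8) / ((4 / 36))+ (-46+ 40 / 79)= -20931 / 632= -33.12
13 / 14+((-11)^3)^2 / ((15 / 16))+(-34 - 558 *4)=396353999 / 210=1887400.00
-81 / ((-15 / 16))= 432 / 5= 86.40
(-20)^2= 400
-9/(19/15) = -135/19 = -7.11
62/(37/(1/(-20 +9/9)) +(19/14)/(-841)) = -729988/8277141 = -0.09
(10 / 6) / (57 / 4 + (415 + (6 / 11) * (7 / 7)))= 220 / 56733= 0.00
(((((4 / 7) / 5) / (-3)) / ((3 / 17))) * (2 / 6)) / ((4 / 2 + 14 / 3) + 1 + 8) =-68 / 14805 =-0.00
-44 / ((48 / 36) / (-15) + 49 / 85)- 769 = -320497 / 373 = -859.24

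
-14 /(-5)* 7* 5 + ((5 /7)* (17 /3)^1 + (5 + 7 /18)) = 107.44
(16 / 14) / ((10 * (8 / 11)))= 11 / 70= 0.16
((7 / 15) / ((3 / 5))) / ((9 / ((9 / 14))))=1 / 18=0.06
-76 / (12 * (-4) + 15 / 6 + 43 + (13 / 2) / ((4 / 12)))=-76 / 17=-4.47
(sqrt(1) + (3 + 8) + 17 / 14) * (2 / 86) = 185 / 602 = 0.31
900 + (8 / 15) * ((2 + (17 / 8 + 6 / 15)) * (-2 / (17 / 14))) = 1142432 / 1275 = 896.03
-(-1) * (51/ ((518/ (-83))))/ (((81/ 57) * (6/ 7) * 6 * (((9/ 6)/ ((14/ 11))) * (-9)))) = 187663/ 1780218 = 0.11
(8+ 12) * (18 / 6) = 60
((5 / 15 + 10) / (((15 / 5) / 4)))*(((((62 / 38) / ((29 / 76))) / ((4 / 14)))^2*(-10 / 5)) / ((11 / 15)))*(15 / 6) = -583903600 / 27753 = -21039.30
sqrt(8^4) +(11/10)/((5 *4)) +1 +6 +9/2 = 15111/200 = 75.56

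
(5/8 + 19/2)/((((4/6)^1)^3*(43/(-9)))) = -19683/2752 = -7.15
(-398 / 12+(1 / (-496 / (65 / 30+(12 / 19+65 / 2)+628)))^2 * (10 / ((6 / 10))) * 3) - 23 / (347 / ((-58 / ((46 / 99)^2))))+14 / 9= 1884208645006 / 24918988509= 75.61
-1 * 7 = -7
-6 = -6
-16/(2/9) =-72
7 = 7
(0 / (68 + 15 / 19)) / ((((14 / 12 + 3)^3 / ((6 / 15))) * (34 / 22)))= 0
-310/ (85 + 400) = -62/ 97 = -0.64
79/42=1.88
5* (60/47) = 300/47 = 6.38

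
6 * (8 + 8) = 96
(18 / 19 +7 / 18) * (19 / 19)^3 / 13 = 457 / 4446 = 0.10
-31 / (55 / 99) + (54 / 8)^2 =-819 / 80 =-10.24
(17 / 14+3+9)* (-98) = -1295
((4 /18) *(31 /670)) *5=31 /603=0.05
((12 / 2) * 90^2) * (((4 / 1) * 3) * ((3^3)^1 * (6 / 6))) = 15746400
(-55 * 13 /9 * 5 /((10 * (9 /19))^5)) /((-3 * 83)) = 0.00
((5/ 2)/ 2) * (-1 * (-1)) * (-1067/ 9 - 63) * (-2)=4085/ 9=453.89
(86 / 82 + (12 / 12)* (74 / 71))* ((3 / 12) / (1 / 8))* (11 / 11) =12174 / 2911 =4.18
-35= -35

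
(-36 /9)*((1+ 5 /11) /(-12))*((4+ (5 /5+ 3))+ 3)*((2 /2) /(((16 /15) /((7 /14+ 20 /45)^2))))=1445 /324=4.46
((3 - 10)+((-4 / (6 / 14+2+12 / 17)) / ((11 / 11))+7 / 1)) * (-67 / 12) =7973 / 1119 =7.13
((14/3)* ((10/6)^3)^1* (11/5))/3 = 3850/243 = 15.84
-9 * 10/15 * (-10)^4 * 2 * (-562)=67440000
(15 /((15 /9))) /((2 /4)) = 18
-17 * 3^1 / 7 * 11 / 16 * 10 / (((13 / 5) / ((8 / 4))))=-38.53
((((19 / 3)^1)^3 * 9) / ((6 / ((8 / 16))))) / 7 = 6859 / 252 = 27.22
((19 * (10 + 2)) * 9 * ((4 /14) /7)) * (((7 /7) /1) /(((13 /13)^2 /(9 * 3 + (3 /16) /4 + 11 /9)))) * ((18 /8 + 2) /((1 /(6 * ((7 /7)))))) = 47334681 /784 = 60375.87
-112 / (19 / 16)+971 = 16657 / 19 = 876.68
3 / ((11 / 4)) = 12 / 11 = 1.09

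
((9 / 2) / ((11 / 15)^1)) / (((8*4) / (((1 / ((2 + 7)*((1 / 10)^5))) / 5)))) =9375 / 22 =426.14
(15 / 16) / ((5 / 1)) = 3 / 16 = 0.19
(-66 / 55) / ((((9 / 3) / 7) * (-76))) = 7 / 190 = 0.04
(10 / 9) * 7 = 70 / 9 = 7.78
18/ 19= 0.95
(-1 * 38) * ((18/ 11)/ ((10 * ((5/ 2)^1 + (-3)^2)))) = -684/ 1265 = -0.54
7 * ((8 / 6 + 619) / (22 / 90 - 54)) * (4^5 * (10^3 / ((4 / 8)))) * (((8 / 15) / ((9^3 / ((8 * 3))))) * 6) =-3414949888000 / 195939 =-17428637.93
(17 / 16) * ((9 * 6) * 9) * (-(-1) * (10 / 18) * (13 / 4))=29835 / 32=932.34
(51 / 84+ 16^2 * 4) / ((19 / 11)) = 315579 / 532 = 593.19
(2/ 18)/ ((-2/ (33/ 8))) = -11/ 48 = -0.23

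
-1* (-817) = 817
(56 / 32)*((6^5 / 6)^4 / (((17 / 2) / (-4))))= -39495538704384 / 17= -2323266982610.82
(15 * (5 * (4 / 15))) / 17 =20 / 17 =1.18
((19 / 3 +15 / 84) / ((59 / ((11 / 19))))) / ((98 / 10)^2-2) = 150425 / 221379564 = 0.00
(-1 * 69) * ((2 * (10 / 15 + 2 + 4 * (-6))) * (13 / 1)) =38272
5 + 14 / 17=99 / 17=5.82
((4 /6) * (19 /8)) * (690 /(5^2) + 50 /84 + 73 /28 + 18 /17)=4322291 /85680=50.45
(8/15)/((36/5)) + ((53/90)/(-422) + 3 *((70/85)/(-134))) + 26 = 3381258479/129777660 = 26.05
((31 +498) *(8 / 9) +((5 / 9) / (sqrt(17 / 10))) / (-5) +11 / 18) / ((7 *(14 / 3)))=2825 / 196-sqrt(170) / 4998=14.41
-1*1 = -1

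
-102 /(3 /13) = -442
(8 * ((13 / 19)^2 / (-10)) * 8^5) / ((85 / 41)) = -908197888 / 153425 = -5919.49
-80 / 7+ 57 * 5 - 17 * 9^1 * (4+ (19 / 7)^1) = -5276 / 7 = -753.71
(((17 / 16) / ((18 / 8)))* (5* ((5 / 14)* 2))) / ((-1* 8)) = -425 / 2016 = -0.21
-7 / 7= -1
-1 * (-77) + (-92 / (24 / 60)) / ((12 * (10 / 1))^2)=76.98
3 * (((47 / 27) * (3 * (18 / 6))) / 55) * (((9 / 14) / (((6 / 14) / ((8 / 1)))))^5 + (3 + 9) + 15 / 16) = 187131393 / 880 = 212649.31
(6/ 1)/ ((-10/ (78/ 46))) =-117/ 115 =-1.02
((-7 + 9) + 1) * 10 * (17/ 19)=510/ 19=26.84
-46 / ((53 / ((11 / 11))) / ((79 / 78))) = -1817 / 2067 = -0.88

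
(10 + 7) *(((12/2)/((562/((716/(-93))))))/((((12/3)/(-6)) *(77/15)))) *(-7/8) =-136935/383284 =-0.36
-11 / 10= -1.10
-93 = -93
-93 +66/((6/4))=-49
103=103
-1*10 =-10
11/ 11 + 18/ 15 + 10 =61/ 5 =12.20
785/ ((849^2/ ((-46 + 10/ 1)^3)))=-4069440/ 80089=-50.81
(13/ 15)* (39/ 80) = 169/ 400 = 0.42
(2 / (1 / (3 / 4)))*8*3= 36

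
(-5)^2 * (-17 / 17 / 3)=-25 / 3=-8.33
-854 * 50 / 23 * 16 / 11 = -2700.40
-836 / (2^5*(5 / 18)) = -1881 / 20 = -94.05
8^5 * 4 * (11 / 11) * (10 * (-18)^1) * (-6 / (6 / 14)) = 330301440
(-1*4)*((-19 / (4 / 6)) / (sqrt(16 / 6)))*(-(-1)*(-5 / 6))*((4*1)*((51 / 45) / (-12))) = 323*sqrt(6) / 36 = 21.98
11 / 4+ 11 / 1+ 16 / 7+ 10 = 729 / 28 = 26.04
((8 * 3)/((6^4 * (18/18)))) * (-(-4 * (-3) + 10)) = -11/27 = -0.41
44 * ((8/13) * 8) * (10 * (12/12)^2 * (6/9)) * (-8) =-450560/39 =-11552.82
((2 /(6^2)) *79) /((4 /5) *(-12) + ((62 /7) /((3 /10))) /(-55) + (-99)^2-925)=30415 /61440432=0.00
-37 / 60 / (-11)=37 / 660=0.06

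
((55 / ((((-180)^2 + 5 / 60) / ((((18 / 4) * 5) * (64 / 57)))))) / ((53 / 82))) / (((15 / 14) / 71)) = 245921280 / 55931801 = 4.40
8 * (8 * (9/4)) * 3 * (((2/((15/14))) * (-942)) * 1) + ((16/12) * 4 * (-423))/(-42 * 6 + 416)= -155726724/205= -759642.56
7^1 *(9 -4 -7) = -14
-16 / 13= -1.23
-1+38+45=82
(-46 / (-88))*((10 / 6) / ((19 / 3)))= 115 / 836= 0.14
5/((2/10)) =25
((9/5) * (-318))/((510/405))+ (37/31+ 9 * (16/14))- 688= -20862654/18445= -1131.07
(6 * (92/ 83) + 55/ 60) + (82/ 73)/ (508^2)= 17748394067/ 2345414664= 7.57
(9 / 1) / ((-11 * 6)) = -0.14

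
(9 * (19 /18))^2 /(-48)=-361 /192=-1.88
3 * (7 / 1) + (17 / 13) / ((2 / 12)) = 375 / 13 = 28.85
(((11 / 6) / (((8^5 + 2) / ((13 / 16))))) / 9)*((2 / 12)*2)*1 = 143 / 84939840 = 0.00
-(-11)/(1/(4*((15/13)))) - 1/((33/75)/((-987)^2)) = -316597665/143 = -2213969.69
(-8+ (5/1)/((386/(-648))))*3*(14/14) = -9492/193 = -49.18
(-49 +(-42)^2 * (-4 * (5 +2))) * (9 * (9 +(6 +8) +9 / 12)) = -42272055 / 4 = -10568013.75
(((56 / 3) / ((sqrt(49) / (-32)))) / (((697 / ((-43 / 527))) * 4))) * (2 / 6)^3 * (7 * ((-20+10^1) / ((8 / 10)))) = -240800 / 29752839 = -0.01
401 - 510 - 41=-150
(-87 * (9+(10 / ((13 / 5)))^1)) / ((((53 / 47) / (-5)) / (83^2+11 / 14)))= 329334581955 / 9646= 34142088.11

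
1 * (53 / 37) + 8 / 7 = 667 / 259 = 2.58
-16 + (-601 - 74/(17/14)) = -11525/17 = -677.94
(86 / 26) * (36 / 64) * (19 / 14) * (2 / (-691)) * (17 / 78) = -41667 / 26158496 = -0.00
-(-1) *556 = 556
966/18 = 161/3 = 53.67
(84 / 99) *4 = 112 / 33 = 3.39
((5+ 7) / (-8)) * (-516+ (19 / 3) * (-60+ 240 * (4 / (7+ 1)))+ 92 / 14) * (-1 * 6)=-8154 / 7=-1164.86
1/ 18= 0.06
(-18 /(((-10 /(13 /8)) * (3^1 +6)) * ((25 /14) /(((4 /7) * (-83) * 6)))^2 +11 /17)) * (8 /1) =-3507768576 /15708907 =-223.30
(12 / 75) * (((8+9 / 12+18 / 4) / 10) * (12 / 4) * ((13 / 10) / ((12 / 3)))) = 2067 / 10000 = 0.21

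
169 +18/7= 1201/7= 171.57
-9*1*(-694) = 6246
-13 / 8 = -1.62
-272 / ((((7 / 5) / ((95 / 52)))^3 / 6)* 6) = -1821921875 / 3014284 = -604.43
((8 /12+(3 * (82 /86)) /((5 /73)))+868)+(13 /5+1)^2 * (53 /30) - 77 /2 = 894.83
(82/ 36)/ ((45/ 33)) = 451/ 270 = 1.67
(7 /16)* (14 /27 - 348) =-32837 /216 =-152.02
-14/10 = -7/5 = -1.40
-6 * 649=-3894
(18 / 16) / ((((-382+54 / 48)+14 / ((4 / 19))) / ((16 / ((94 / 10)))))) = -144 / 23641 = -0.01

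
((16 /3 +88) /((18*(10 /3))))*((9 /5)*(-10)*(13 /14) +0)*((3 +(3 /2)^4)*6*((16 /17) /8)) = -5031 /34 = -147.97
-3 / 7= -0.43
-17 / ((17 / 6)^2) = -36 / 17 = -2.12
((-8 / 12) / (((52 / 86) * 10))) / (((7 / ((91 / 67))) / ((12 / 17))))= -86 / 5695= -0.02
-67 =-67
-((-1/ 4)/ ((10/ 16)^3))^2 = -16384/ 15625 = -1.05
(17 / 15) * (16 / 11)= 272 / 165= 1.65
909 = 909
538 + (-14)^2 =734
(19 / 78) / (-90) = -19 / 7020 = -0.00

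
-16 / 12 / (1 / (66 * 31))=-2728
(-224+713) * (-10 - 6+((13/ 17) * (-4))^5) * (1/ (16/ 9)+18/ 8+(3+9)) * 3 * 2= -17510928629022/ 1419857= -12332881.85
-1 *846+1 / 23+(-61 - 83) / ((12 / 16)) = -23873 / 23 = -1037.96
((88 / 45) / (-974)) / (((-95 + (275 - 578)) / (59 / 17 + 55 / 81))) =125708 / 6005214045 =0.00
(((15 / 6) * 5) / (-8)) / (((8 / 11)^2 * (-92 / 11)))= 33275 / 94208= 0.35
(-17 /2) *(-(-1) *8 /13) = -68 /13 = -5.23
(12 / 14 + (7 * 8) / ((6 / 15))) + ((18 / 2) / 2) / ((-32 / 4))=15713 / 112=140.29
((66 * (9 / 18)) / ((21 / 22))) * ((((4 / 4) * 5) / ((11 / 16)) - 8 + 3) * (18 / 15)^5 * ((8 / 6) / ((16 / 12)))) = 171072 / 875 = 195.51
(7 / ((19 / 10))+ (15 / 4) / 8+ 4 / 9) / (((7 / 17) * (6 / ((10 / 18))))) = 2138345 / 2068416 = 1.03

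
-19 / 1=-19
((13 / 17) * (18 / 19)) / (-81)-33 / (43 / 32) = -3070910 / 125001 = -24.57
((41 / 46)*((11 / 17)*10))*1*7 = 40.37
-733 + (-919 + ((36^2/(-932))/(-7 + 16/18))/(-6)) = -21170866/12815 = -1652.04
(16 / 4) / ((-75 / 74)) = -296 / 75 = -3.95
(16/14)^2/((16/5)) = 20/49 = 0.41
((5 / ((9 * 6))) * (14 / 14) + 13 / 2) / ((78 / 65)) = 445 / 81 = 5.49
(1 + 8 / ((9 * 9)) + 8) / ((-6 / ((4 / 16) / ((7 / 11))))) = -8107 / 13608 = -0.60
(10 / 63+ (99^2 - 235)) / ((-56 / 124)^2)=144790987 / 3087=46903.46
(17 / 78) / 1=17 / 78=0.22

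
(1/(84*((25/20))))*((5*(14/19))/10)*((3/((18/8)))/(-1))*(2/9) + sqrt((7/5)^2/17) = -8/7695 + 7*sqrt(17)/85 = 0.34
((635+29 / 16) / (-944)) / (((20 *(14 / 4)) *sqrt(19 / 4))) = -10189 *sqrt(19) / 10044160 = -0.00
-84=-84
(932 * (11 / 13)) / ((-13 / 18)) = -184536 / 169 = -1091.93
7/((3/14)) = 98/3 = 32.67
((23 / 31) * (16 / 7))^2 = 135424 / 47089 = 2.88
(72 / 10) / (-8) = -9 / 10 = -0.90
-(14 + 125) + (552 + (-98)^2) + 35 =10052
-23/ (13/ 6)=-138/ 13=-10.62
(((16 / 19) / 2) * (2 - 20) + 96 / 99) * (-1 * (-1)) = -4144 / 627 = -6.61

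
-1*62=-62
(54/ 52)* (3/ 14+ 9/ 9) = 459/ 364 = 1.26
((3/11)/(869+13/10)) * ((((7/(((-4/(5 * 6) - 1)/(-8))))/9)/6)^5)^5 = 4499879580584837311451522662400000000000000000000000000/132198395584592588699506483001074302238818136353356590151823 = 0.00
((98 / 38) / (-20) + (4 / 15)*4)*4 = 1069 / 285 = 3.75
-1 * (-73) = 73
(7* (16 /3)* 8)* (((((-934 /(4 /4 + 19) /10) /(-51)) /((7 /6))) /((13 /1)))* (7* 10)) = 418432 /3315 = 126.22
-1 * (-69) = 69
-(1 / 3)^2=-1 / 9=-0.11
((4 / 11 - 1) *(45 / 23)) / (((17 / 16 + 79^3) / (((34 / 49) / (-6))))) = 1360 / 4656927737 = 0.00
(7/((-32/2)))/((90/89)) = -623/1440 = -0.43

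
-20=-20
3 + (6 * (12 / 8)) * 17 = 156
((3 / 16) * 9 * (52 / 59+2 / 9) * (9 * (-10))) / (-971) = 39555 / 229156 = 0.17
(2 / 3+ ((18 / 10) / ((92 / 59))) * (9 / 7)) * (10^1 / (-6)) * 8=-41554 / 1449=-28.68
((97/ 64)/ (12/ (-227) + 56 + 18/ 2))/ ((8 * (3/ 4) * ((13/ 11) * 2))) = 242209/ 147194112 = 0.00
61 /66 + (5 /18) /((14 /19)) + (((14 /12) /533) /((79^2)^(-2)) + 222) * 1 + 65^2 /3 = 128375262857 /1477476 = 86888.22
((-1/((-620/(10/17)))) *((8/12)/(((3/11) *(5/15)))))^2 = 121/2499561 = 0.00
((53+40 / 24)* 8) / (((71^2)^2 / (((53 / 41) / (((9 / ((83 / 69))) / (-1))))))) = -140768 / 47341961703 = -0.00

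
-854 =-854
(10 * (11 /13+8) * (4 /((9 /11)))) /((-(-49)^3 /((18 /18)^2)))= 50600 /13764933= 0.00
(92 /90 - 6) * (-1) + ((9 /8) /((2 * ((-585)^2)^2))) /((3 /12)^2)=64776348001 /13013105625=4.98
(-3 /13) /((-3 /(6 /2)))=3 /13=0.23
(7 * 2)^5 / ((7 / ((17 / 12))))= 326536 / 3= 108845.33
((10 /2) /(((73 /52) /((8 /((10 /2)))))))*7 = 2912 /73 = 39.89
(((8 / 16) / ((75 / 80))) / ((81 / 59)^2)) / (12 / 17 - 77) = -473416 / 127644255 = -0.00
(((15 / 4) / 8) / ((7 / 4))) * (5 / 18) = 0.07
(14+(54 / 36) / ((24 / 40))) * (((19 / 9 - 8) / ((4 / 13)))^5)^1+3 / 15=-8540018214723911 / 201553920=-42370886.24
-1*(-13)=13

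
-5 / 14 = -0.36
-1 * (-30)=30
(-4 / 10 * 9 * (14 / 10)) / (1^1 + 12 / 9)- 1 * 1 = -79 / 25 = -3.16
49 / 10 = 4.90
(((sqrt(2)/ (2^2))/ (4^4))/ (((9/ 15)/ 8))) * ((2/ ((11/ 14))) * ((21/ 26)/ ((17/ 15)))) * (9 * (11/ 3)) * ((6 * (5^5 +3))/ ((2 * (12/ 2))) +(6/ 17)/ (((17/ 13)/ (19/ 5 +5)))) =1247705865 * sqrt(2)/ 1021904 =1726.70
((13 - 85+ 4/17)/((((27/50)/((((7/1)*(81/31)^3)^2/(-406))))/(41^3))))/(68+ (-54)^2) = 38480065915674025125/326404328790818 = 117890.80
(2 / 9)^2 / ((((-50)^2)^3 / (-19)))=-19 / 316406250000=-0.00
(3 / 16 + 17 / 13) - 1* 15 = -13.50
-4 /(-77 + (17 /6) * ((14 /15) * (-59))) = 90 /5243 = 0.02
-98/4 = -49/2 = -24.50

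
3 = 3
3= 3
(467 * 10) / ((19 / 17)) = 79390 / 19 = 4178.42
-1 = -1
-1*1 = -1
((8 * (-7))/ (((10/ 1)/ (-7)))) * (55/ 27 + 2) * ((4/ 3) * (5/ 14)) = 6104/ 81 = 75.36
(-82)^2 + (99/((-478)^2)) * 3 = 1536326713/228484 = 6724.00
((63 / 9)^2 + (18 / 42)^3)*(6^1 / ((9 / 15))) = 168340 / 343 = 490.79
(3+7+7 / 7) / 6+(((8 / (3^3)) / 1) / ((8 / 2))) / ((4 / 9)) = 2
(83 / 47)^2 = 6889 / 2209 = 3.12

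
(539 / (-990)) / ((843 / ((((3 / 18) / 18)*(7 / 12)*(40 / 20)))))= -0.00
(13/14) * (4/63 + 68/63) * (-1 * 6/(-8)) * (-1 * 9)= -351/49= -7.16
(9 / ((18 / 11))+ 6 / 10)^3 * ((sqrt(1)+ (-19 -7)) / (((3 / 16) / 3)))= -453962 / 5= -90792.40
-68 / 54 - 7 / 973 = -4753 / 3753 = -1.27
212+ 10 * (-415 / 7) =-2666 / 7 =-380.86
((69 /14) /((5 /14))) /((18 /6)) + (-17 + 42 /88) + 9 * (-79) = -159043 /220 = -722.92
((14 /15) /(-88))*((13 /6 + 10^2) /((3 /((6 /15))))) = -4291 /29700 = -0.14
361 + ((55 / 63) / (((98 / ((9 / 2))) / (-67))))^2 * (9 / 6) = 1399818923 / 3764768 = 371.82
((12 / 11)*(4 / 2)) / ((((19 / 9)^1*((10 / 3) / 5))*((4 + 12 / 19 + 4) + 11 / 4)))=1296 / 9515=0.14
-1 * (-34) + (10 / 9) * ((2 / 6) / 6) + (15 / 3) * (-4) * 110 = -175441 / 81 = -2165.94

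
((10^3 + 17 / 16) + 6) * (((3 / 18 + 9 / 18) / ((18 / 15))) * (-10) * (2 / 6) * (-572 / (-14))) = -19201325 / 252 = -76195.73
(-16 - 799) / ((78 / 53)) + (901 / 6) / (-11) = -81143 / 143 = -567.43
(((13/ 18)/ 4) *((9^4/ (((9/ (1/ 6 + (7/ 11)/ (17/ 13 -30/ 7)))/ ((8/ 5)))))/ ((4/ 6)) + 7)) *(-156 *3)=189591467/ 29810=6360.00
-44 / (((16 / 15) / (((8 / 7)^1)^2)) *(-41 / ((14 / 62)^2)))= 2640 / 39401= 0.07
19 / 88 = 0.22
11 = 11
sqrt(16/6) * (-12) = -8 * sqrt(6) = -19.60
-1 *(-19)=19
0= 0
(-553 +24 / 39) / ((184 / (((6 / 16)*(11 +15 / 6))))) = -581661 / 38272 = -15.20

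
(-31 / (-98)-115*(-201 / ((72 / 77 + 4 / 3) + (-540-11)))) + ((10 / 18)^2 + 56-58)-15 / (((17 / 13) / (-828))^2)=-1748738313813410665 / 290790952074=-6013730.14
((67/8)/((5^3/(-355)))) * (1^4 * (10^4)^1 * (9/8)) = -1070325/4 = -267581.25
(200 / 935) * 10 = 400 / 187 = 2.14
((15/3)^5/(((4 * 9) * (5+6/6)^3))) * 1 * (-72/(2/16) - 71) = -2021875/7776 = -260.01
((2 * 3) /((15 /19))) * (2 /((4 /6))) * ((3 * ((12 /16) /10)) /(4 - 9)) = -513 /500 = -1.03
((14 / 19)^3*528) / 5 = 1448832 / 34295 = 42.25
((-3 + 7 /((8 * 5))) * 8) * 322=-36386 /5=-7277.20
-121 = -121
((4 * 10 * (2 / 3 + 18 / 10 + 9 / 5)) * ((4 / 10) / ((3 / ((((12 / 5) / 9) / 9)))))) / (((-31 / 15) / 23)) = -94208 / 12555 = -7.50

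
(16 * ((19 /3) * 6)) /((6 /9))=912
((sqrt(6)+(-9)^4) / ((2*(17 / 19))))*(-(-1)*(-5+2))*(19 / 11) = -7105563 / 374 - 1083*sqrt(6) / 374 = -19005.92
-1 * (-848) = 848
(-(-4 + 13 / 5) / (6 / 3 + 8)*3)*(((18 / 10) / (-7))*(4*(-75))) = 32.40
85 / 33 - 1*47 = -1466 / 33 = -44.42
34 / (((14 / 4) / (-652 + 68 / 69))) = -3054560 / 483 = -6324.14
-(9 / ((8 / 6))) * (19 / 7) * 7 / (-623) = 513 / 2492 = 0.21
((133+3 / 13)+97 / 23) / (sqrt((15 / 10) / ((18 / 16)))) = 41097*sqrt(3) / 598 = 119.03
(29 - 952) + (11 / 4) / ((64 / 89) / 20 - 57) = -93593403 / 101396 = -923.05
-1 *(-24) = 24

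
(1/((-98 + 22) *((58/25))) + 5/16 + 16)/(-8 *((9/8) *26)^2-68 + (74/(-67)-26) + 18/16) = -9631987/4098365550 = -0.00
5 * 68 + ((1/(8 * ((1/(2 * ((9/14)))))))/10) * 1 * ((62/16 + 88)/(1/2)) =21949/64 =342.95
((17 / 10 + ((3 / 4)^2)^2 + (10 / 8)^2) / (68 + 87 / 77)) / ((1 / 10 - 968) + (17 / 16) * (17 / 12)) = -1058211 / 19753418788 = -0.00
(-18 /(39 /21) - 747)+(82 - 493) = -15180 /13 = -1167.69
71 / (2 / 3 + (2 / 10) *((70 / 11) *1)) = 2343 / 64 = 36.61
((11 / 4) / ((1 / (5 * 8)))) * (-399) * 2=-87780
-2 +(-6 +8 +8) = 8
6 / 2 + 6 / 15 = 17 / 5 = 3.40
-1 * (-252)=252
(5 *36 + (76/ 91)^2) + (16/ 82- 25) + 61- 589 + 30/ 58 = -3658716986/ 9846109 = -371.59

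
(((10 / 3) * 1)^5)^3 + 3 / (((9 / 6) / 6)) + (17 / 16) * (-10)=8000000157837977 / 114791256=69691720.75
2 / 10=1 / 5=0.20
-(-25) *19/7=475/7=67.86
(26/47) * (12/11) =312/517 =0.60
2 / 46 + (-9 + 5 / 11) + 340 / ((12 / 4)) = 79567 / 759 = 104.83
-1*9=-9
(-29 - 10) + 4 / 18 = -38.78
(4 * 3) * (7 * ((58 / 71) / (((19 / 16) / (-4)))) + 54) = 562344 / 1349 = 416.86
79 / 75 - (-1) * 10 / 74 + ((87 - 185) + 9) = -87.81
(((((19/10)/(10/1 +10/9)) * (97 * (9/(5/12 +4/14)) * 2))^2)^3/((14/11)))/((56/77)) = 6373428128332990.54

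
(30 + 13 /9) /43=283 /387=0.73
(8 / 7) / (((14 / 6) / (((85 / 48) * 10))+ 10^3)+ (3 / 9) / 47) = 479400 / 419533247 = 0.00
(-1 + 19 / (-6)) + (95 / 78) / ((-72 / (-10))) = -4.00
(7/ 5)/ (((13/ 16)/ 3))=336/ 65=5.17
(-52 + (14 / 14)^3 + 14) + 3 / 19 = -700 / 19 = -36.84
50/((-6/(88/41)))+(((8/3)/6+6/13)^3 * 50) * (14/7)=56.48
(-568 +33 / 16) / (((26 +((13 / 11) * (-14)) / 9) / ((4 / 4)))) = -896445 / 38272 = -23.42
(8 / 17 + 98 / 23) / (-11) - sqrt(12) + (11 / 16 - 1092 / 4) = -276.21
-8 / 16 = -1 / 2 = -0.50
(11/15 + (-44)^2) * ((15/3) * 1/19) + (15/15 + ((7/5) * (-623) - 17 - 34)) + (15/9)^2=-409.76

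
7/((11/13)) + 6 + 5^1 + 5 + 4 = 311/11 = 28.27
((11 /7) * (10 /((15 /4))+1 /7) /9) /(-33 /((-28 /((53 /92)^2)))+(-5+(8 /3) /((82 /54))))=-900874304 /5238958851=-0.17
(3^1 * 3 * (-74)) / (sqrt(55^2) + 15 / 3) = -111 / 10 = -11.10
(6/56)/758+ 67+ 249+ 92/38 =128405257/403256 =318.42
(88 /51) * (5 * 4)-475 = -22465 /51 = -440.49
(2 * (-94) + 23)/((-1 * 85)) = 33/17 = 1.94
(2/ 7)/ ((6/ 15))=5/ 7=0.71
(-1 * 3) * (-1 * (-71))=-213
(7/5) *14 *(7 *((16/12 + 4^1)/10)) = 5488/75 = 73.17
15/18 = 5/6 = 0.83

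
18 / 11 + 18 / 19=540 / 209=2.58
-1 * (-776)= 776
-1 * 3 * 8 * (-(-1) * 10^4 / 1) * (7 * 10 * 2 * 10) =-336000000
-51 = -51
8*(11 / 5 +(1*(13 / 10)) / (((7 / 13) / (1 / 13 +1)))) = 192 / 5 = 38.40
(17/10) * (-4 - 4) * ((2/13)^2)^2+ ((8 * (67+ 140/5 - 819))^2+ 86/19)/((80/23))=209354362533677/21706360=9644839.69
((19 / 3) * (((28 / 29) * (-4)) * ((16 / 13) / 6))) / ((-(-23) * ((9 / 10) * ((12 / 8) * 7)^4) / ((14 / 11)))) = -0.00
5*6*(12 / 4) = 90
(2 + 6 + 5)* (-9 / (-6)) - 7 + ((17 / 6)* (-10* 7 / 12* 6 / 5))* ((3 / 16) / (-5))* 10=19.94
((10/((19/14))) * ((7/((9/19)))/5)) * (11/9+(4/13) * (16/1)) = 140924/1053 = 133.83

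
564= 564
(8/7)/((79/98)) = 112/79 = 1.42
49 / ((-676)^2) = 0.00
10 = 10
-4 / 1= -4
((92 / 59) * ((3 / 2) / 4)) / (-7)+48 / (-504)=-443 / 2478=-0.18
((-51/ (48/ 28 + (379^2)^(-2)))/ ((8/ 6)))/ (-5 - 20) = 22097661199551/ 24759284257900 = 0.89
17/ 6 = 2.83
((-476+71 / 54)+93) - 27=-22069 / 54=-408.69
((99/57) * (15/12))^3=4492125/438976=10.23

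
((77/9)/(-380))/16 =-77/54720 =-0.00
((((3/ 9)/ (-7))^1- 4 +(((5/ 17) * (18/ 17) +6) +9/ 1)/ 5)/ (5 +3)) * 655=-979225/ 12138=-80.67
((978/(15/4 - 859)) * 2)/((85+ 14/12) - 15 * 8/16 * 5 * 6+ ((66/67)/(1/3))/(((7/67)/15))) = -328608/41014369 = -0.01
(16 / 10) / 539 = 8 / 2695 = 0.00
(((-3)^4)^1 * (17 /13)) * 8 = 11016 /13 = 847.38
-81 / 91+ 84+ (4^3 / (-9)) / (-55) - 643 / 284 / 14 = 2125583407 / 25585560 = 83.08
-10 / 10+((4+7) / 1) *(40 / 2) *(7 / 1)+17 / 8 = 12329 / 8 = 1541.12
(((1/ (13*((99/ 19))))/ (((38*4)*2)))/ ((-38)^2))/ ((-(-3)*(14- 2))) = 1/ 1070454528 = 0.00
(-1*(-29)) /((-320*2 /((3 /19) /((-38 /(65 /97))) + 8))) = -16242233 /44821760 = -0.36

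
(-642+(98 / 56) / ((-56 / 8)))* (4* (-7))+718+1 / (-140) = 2618139 / 140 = 18700.99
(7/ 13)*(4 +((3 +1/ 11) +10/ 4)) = 1477/ 286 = 5.16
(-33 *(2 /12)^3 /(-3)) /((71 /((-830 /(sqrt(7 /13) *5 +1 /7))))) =415415 /65653416- 1118425 *sqrt(91) /65653416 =-0.16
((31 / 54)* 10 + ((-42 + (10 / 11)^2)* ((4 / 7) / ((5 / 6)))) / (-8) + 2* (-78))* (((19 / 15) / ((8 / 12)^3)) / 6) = -318779207 / 3049200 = -104.55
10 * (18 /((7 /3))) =540 /7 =77.14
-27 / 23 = -1.17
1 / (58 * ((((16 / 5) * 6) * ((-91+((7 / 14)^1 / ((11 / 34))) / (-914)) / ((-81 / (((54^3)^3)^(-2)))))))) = 12184115620513277438405170000.00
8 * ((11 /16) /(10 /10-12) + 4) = 63 /2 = 31.50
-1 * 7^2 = -49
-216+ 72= -144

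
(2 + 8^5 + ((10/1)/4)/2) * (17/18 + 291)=9567384.38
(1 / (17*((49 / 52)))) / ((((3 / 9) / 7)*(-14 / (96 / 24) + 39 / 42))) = -0.51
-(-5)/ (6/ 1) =5/ 6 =0.83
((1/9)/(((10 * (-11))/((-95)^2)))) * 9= -1805/22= -82.05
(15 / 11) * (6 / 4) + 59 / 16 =1009 / 176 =5.73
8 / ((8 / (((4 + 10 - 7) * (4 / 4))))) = 7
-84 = -84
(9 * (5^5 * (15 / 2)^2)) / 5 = 1265625 / 4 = 316406.25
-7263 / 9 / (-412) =807 / 412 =1.96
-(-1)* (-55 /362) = -55 /362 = -0.15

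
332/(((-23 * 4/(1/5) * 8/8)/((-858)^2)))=-61101612/115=-531318.37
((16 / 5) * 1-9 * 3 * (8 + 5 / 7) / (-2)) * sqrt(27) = 25377 * sqrt(3) / 70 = 627.92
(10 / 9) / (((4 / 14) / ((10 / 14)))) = 25 / 9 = 2.78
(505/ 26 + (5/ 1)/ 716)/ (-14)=-180855/ 130312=-1.39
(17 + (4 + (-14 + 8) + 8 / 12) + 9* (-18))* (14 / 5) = -6146 / 15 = -409.73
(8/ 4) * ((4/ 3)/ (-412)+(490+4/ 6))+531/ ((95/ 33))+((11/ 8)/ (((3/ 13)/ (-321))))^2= 3659300.17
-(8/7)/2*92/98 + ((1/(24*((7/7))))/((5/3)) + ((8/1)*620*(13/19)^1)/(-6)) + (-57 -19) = -502167809/782040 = -642.13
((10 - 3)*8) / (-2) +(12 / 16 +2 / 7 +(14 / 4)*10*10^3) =979245 / 28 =34973.04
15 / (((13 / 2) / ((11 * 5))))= 1650 / 13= 126.92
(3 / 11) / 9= 1 / 33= 0.03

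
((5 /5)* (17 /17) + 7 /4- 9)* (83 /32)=-2075 /128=-16.21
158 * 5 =790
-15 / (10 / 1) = -3 / 2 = -1.50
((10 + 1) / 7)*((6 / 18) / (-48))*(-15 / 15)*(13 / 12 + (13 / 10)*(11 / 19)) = 3289 / 164160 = 0.02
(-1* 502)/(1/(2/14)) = -502/7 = -71.71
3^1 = 3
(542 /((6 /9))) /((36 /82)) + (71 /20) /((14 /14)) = 111323 /60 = 1855.38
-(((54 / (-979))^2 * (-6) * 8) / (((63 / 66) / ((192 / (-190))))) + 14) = -820147562 / 57942115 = -14.15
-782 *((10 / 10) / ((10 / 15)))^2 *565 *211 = -419517585 / 2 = -209758792.50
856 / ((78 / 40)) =17120 / 39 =438.97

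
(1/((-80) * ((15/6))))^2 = 1/40000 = 0.00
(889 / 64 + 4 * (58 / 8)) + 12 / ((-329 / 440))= 565185 / 21056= 26.84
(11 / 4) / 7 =11 / 28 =0.39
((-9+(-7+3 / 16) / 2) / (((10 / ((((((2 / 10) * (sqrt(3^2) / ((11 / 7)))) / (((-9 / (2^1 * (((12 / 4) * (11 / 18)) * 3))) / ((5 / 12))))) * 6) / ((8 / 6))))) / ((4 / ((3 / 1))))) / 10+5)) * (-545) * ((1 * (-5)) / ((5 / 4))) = -1514555 / 232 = -6528.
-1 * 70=-70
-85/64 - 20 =-1365/64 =-21.33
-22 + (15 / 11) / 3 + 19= -28 / 11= -2.55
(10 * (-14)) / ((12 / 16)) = -186.67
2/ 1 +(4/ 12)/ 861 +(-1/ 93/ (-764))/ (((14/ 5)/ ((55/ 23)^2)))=129474851599/ 64723966776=2.00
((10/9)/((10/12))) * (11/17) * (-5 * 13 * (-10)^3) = 2860000/51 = 56078.43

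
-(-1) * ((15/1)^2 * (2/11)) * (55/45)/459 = 50/459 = 0.11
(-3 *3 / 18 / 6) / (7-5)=-1 / 24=-0.04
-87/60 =-1.45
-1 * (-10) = 10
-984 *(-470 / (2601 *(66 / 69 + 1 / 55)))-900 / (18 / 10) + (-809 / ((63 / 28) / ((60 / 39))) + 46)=-11461518602 / 13897143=-824.74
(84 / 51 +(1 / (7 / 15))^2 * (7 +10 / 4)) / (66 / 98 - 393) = -75419 / 653616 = -0.12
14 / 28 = 1 / 2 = 0.50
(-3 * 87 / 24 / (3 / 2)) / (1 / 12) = -87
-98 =-98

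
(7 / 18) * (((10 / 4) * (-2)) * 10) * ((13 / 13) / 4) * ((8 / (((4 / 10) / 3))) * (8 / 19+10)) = -57750 / 19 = -3039.47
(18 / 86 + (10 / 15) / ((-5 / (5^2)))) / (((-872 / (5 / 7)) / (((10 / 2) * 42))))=10075 / 18748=0.54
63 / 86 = 0.73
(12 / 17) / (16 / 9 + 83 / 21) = 756 / 6137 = 0.12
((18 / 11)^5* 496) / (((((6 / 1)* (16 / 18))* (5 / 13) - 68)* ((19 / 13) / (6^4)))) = -153956195887104 / 1967560067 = -78247.27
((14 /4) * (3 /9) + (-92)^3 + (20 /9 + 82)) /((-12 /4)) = 14014847 /54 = 259534.20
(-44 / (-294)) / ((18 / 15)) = 55 / 441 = 0.12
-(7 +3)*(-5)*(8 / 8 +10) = 550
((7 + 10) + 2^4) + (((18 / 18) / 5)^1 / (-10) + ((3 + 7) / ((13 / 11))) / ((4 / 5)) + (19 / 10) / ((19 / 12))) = 14546 / 325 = 44.76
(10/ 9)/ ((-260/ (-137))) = 137/ 234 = 0.59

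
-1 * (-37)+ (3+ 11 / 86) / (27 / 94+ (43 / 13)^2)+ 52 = 684754830 / 7669867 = 89.28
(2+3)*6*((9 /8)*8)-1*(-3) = 273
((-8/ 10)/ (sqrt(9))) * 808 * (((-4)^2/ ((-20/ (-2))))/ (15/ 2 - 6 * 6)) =51712/ 4275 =12.10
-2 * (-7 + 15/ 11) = 124/ 11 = 11.27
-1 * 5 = -5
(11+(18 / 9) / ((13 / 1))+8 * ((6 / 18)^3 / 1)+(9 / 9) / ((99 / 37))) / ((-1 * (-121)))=45652 / 467181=0.10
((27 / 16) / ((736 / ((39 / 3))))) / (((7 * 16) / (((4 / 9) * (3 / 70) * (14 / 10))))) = 117 / 16486400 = 0.00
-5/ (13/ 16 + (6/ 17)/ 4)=-272/ 49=-5.55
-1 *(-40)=40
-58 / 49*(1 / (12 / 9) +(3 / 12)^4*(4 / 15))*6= -2987 / 560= -5.33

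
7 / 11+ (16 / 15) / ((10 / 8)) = 1229 / 825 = 1.49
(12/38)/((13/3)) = 18/247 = 0.07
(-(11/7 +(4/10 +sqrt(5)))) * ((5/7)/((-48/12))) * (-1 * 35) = -25 * sqrt(5)/4 - 345/28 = -26.30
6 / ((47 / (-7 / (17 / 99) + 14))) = -2730 / 799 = -3.42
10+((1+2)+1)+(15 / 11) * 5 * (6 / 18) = 179 / 11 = 16.27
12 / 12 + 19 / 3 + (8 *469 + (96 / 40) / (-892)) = 12574961 / 3345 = 3759.33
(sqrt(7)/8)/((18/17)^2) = 289 * sqrt(7)/2592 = 0.29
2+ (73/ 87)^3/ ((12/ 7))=18527191/ 7902036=2.34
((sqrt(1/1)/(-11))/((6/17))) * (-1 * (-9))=-2.32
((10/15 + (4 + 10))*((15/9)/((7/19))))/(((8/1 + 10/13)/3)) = 1430/63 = 22.70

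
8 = 8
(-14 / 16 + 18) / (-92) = -137 / 736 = -0.19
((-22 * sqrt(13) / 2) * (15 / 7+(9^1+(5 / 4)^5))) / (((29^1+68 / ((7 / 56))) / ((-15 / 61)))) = 5596085 * sqrt(13) / 83514368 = 0.24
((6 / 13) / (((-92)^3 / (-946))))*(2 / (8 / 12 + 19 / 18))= 12771 / 19613204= 0.00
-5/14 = -0.36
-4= -4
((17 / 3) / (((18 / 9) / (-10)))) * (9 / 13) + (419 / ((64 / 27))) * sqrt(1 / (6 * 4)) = -255 / 13 + 3771 * sqrt(6) / 256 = 16.47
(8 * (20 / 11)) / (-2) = -80 / 11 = -7.27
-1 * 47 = -47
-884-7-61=-952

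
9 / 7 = 1.29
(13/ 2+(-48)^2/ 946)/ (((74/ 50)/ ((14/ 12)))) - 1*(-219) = 47471903/ 210012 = 226.04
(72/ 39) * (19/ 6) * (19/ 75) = 1444/ 975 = 1.48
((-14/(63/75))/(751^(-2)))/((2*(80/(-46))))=64860115/24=2702504.79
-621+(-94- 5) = -720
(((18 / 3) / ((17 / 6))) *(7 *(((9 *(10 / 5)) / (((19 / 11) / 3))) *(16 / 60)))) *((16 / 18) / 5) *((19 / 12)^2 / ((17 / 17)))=23408 / 425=55.08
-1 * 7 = -7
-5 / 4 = -1.25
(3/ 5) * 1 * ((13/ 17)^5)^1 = 1113879/ 7099285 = 0.16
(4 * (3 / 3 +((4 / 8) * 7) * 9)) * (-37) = -4810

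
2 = 2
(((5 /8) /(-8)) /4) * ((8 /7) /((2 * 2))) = -5 /896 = -0.01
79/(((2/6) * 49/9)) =43.53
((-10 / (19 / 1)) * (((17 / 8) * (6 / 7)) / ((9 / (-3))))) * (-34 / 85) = -17 / 133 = -0.13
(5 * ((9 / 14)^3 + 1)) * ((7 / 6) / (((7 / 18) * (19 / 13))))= 677235 / 52136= 12.99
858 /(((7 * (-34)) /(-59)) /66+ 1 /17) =14199471 /1985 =7153.39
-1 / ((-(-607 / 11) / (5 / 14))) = -0.01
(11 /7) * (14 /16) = 1.38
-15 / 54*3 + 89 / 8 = 247 / 24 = 10.29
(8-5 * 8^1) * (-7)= 224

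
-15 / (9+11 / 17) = -255 / 164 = -1.55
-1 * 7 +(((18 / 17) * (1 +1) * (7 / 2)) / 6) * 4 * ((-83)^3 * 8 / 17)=-384242887 / 289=-1329560.16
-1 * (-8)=8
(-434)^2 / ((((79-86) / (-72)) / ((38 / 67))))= 73620288 / 67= 1098810.27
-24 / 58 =-12 / 29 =-0.41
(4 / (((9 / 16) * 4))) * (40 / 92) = 160 / 207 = 0.77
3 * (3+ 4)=21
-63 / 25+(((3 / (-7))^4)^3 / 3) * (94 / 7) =-6103591360191 / 2422225260175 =-2.52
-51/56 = -0.91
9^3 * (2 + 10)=8748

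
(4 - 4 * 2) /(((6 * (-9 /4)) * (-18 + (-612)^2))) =4 /5056101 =0.00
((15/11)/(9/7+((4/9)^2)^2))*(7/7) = 1.03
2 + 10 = 12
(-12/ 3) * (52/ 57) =-208/ 57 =-3.65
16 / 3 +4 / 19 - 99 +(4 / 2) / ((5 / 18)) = -24583 / 285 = -86.26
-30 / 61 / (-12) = 5 / 122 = 0.04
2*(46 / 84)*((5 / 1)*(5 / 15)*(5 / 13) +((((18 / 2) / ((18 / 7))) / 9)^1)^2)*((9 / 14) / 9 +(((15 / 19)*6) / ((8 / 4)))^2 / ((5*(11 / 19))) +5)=1574086259 / 258810552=6.08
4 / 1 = 4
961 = 961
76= 76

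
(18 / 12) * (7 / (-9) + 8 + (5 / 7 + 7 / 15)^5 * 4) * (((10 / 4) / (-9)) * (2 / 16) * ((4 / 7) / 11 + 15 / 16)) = -0.85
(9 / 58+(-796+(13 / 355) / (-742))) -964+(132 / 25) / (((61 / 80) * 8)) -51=-84340020075 / 46597229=-1809.98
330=330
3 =3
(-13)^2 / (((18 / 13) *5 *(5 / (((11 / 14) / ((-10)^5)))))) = -24167 / 630000000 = -0.00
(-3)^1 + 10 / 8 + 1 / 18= -61 / 36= -1.69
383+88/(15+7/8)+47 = 435.54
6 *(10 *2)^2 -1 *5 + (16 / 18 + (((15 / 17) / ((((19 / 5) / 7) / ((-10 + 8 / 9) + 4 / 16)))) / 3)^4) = 53513416191660138817 / 18281847941427456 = 2927.13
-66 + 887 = 821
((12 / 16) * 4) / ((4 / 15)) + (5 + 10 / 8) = 35 / 2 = 17.50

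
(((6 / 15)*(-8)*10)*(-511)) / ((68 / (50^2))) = 10220000 / 17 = 601176.47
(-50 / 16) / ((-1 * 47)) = 25 / 376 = 0.07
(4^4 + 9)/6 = 265/6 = 44.17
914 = 914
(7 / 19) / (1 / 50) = 350 / 19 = 18.42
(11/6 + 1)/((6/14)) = 119/18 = 6.61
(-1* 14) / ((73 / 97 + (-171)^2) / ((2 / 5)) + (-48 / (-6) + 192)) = -1358 / 7110525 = -0.00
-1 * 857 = -857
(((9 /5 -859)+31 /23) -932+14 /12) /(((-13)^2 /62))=-38217203 /58305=-655.47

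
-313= -313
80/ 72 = 10/ 9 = 1.11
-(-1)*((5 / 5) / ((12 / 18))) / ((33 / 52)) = 26 / 11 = 2.36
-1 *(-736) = 736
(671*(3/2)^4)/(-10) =-54351/160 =-339.69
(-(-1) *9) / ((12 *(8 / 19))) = 57 / 32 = 1.78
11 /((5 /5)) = 11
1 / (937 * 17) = 1 / 15929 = 0.00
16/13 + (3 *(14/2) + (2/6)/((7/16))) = 6277/273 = 22.99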